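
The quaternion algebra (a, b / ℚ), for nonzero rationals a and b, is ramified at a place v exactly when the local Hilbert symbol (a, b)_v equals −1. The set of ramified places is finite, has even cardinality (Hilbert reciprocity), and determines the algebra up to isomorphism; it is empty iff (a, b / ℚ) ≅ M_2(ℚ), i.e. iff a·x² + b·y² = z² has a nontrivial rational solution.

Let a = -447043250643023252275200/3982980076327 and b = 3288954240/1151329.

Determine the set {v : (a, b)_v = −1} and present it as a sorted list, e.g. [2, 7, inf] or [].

[2, 7]

(a, b) ≡ (-1001, 390) mod (ℚ^×)²; places V = {2, 3, 5, 7, 11, 13, 17, 19, 29, 37, ∞}.
(a,b)_2: α=14, β=7; u≡7, v≡3 (mod 8); ε(u)ε(v)=1·1, αω(v)=14·1, βω(u)=7·0; sum ≡ 1  ⇒  -1.
(a,b)_17: α=2, u≡9; β=0, v≡2 (mod 17); (9|17)=+1, (2|17)=+1; sign (−1)^0·+1^0·+1^2 = +1.
(a,b)_7: α=-1, u≡4; β=0, v≡3 (mod 7); (4|7)=+1, (3|7)=-1; sign (−1)^0·+1^0·-1^-1 = -1.
(a,b)_3: α=6, u≡1; β=3, v≡1 (mod 3); (1|3)=+1, (1|3)=+1; sign (−1)^0·+1^3·+1^6 = +1.
(a,b)_37: α=-4, u≡13; β=-2, v≡18 (mod 37); (13|37)=-1, (18|37)=-1; sign (−1)^0·-1^-2·-1^-4 = +1.
(a,b)_∞: sgn(-1001)=−, sgn(390)=+, so +1.
(a,b)_29: α=-2, u≡21; β=-2, v≡25 (mod 29); (21|29)=-1, (25|29)=+1; sign (−1)^0·-1^-2·+1^-2 = +1.
(a,b)_5: α=2, u≡1; β=1, v≡2 (mod 5); (1|5)=+1, (2|5)=-1; sign (−1)^0·+1^1·-1^2 = +1.
(a,b)_11: α=9, u≡2; β=4, v≡3 (mod 11); (2|11)=-1, (3|11)=+1; sign (−1)^0·-1^4·+1^9 = +1.
(a,b)_19: α=-2, u≡4; β=0, v≡18 (mod 19); (4|19)=+1, (18|19)=-1; sign (−1)^0·+1^0·-1^-2 = +1.
(a,b)_13: α=3, u≡1; β=1, v≡10 (mod 13); (1|13)=+1, (10|13)=+1; sign (−1)^0·+1^1·+1^3 = +1.
(-1001, 390 / ℚ) ramifies at {2, 7}: a division algebra.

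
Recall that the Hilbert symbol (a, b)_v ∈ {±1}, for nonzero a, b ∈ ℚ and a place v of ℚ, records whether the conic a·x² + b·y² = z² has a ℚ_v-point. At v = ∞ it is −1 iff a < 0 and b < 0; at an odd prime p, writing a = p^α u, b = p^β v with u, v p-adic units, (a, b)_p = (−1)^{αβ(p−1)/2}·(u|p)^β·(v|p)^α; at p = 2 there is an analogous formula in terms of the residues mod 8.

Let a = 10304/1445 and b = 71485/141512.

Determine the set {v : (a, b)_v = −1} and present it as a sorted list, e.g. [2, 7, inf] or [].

[2, 17]

Mod squares: a ≡ 805, b ≡ 170. Check v ∈ {∞, 2, 5, 7, 17, 19, 23, 29}.
v=∞: 805 > 0 and 170 > 0  ⇒  (a,b)_∞ = +1.
v=23: a=23^1·(≡3), b=23^0·(≡13) mod 23; (3|23)=+1, (13|23)=+1; (−1)^{1·0·11}·(+1)^0·(+1)^1 = +1.
v=29: a=29^0·(≡4), b=29^2·(≡22) mod 29; (4|29)=+1, (22|29)=+1; (−1)^{0·2·14}·(+1)^2·(+1)^0 = +1.
v=17: a=17^-2·(≡14), b=17^1·(≡10) mod 17; (14|17)=-1, (10|17)=-1; (−1)^{-2·1·8}·(-1)^1·(-1)^-2 = -1.
v=2: v_2(a)=6, v_2(b)=-3; units ≡ 5, 5 (mod 8); ε·ε+αω+βω = 0·0+6·1+-3·1 ≡ 1  ⇒  (a,b)_2 = -1.
v=7: a=7^1·(≡3), b=7^-2·(≡2) mod 7; (3|7)=-1, (2|7)=+1; (−1)^{1·-2·3}·(-1)^-2·(+1)^1 = +1.
v=19: a=19^0·(≡6), b=19^-2·(≡18) mod 19; (6|19)=+1, (18|19)=-1; (−1)^{0·-2·9}·(+1)^-2·(-1)^0 = +1.
v=5: a=5^-1·(≡1), b=5^1·(≡1) mod 5; (1|5)=+1, (1|5)=+1; (−1)^{-1·1·2}·(+1)^1·(+1)^-1 = +1.
|Ram(805, 170)| = 2, even; anisotropic at {2, 17}.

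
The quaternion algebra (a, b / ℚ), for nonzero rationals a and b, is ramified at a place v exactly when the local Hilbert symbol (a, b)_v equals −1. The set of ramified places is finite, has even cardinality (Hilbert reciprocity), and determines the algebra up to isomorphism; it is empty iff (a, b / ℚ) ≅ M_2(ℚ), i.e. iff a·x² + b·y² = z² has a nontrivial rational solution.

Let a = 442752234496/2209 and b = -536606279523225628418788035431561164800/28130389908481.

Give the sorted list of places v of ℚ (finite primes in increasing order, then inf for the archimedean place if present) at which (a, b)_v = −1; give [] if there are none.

[2, 11, 17, 19, 23, 37]

Mod squares: a ≡ 3573349, b ≡ -4862. Check v ∈ {∞, 2, 3, 5, 7, 11, 13, 17, 19, 23, 37, 47}.
v=3: a=3^0·(≡1), b=3^6·(≡1) mod 3; (1|3)=+1, (1|3)=+1; (−1)^{0·6·1}·(+1)^6·(+1)^0 = +1.
v=7: a=7^0·(≡3), b=7^-8·(≡3) mod 7; (3|7)=-1, (3|7)=-1; (−1)^{0·-8·3}·(-1)^-8·(-1)^0 = +1.
v=∞: 3573349 > 0 and -4862 < 0  ⇒  (a,b)_∞ = +1.
v=5: a=5^0·(≡4), b=5^2·(≡3) mod 5; (4|5)=+1, (3|5)=-1; (−1)^{0·2·2}·(+1)^2·(-1)^0 = +1.
v=37: a=37^1·(≡36), b=37^4·(≡35) mod 37; (36|37)=+1, (35|37)=-1; (−1)^{1·4·18}·(+1)^4·(-1)^1 = -1.
v=17: a=17^1·(≡13), b=17^3·(≡6) mod 17; (13|17)=+1, (6|17)=-1; (−1)^{1·3·8}·(+1)^3·(-1)^1 = -1.
v=23: a=23^1·(≡17), b=23^4·(≡17) mod 23; (17|23)=-1, (17|23)=-1; (−1)^{1·4·11}·(-1)^4·(-1)^1 = -1.
v=2: v_2(a)=10, v_2(b)=11; units ≡ 5, 1 (mod 8); ε·ε+αω+βω = 0·0+10·0+11·1 ≡ 1  ⇒  (a,b)_2 = -1.
v=47: a=47^-2·(≡20), b=47^-4·(≡35) mod 47; (20|47)=-1, (35|47)=-1; (−1)^{-2·-4·23}·(-1)^-4·(-1)^-2 = +1.
v=19: a=19^1·(≡9), b=19^4·(≡14) mod 19; (9|19)=+1, (14|19)=-1; (−1)^{1·4·9}·(+1)^4·(-1)^1 = -1.
v=13: a=13^1·(≡12), b=13^3·(≡12) mod 13; (12|13)=+1, (12|13)=+1; (−1)^{1·3·6}·(+1)^3·(+1)^1 = +1.
v=11: a=11^2·(≡6), b=11^7·(≡5) mod 11; (6|11)=-1, (5|11)=+1; (−1)^{2·7·5}·(-1)^7·(+1)^2 = -1.
(3573349, -4862 / ℚ) ramifies at {2, 11, 17, 19, 23, 37}: a division algebra.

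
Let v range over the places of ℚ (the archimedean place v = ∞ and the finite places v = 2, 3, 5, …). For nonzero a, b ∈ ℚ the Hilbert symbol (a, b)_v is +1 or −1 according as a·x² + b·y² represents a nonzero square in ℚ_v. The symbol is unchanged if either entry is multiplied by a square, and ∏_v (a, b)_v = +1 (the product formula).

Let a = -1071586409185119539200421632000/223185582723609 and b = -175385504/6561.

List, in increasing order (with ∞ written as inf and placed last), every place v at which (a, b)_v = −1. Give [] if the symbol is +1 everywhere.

Mod squares: a ≡ -93670, b ≡ -266. Check v ∈ {∞, 2, 3, 5, 7, 11, 17, 19, 23, 29}.
v=2: v_2(a)=11, v_2(b)=5; units ≡ 5, 3 (mod 8); ε·ε+αω+βω = 0·1+11·1+5·1 ≡ 0  ⇒  (a,b)_2 = +1.
v=23: a=23^-2·(≡13), b=23^0·(≡5) mod 23; (13|23)=+1, (5|23)=-1; (−1)^{-2·0·11}·(+1)^0·(-1)^-2 = +1.
v=17: a=17^1·(≡8), b=17^0·(≡6) mod 17; (8|17)=+1, (6|17)=-1; (−1)^{1·0·8}·(+1)^0·(-1)^1 = -1.
v=∞: -93670 < 0 and -266 < 0  ⇒  (a,b)_∞ = -1.
v=29: a=29^7·(≡12), b=29^2·(≡20) mod 29; (12|29)=-1, (20|29)=+1; (−1)^{7·2·14}·(-1)^2·(+1)^7 = +1.
v=3: a=3^-20·(≡2), b=3^-8·(≡1) mod 3; (2|3)=-1, (1|3)=+1; (−1)^{-20·-8·1}·(-1)^-8·(+1)^-20 = +1.
v=5: a=5^3·(≡1), b=5^0·(≡1) mod 5; (1|5)=+1, (1|5)=+1; (−1)^{3·0·2}·(+1)^0·(+1)^3 = +1.
v=11: a=11^-2·(≡7), b=11^0·(≡5) mod 11; (7|11)=-1, (5|11)=+1; (−1)^{-2·0·5}·(-1)^0·(+1)^-2 = +1.
v=7: a=7^8·(≡4), b=7^3·(≡4) mod 7; (4|7)=+1, (4|7)=+1; (−1)^{8·3·3}·(+1)^3·(+1)^8 = +1.
v=19: a=19^5·(≡15), b=19^1·(≡5) mod 19; (15|19)=-1, (5|19)=+1; (−1)^{5·1·9}·(-1)^1·(+1)^5 = +1.
Ram(-93670, -266) = {17, ∞}; no ℚ_17-point on the conic.

[17, inf]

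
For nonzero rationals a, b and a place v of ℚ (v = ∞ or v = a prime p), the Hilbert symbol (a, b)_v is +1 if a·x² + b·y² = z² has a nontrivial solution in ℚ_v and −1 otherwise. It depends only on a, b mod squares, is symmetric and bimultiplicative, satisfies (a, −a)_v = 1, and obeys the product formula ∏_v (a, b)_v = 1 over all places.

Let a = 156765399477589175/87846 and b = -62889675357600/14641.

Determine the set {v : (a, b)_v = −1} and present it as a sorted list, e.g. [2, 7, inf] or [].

[13, 23]

(a, b) ≡ (138, -26) mod (ℚ^×)²; places V = {2, 3, 5, 7, 11, 13, 23, ∞}.
(a,b)_11: α=-4, u≡7; β=-4, v≡8 (mod 11); (7|11)=-1, (8|11)=-1; sign (−1)^0·-1^-4·-1^-4 = +1.
(a,b)_13: α=2, u≡8; β=1, v≡5 (mod 13); (8|13)=-1, (5|13)=-1; sign (−1)^0·-1^1·-1^2 = -1.
(a,b)_∞: sgn(138)=+, sgn(-26)=−, so +1.
(a,b)_7: α=8, u≡3; β=4, v≡2 (mod 7); (3|7)=-1, (2|7)=+1; sign (−1)^0·-1^4·+1^8 = +1.
(a,b)_23: α=5, u≡6; β=4, v≡14 (mod 23); (6|23)=+1, (14|23)=-1; sign (−1)^0·+1^4·-1^5 = -1.
(a,b)_2: α=-1, β=5; u≡5, v≡3 (mod 8); ε(u)ε(v)=0·1, αω(v)=-1·1, βω(u)=5·1; sum ≡ 0  ⇒  +1.
(a,b)_5: α=2, u≡2; β=2, v≡1 (mod 5); (2|5)=-1, (1|5)=+1; sign (−1)^0·-1^2·+1^2 = +1.
(a,b)_3: α=-1, u≡1; β=2, v≡1 (mod 3); (1|3)=+1, (1|3)=+1; sign (−1)^0·+1^2·+1^-1 = +1.
Ram(138, -26) = {13, 23}; no ℚ_13-point on the conic.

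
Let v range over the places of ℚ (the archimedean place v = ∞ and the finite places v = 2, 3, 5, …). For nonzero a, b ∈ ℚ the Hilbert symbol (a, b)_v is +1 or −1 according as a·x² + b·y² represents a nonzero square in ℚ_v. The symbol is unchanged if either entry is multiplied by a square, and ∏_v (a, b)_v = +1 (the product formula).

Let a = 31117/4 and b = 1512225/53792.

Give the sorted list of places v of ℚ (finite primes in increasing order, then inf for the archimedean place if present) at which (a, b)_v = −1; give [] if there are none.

Mod squares: a ≡ 37, b ≡ 13442. Check v ∈ {∞, 2, 3, 5, 11, 13, 29, 37, 41, 47}.
v=41: a=41^0·(≡20), b=41^-2·(≡34) mod 41; (20|41)=+1, (34|41)=-1; (−1)^{0·-2·20}·(+1)^-2·(-1)^0 = +1.
v=∞: 37 > 0 and 13442 > 0  ⇒  (a,b)_∞ = +1.
v=2: v_2(a)=-2, v_2(b)=-5; units ≡ 5, 1 (mod 8); ε·ε+αω+βω = 0·0+-2·0+-5·1 ≡ 1  ⇒  (a,b)_2 = -1.
v=11: a=11^0·(≡5), b=11^1·(≡4) mod 11; (5|11)=+1, (4|11)=+1; (−1)^{0·1·5}·(+1)^1·(+1)^0 = +1.
v=5: a=5^0·(≡3), b=5^2·(≡2) mod 5; (3|5)=-1, (2|5)=-1; (−1)^{0·2·2}·(-1)^2·(-1)^0 = +1.
v=47: a=47^0·(≡36), b=47^1·(≡7) mod 47; (36|47)=+1, (7|47)=+1; (−1)^{0·1·23}·(+1)^1·(+1)^0 = +1.
v=13: a=13^0·(≡2), b=13^1·(≡6) mod 13; (2|13)=-1, (6|13)=-1; (−1)^{0·1·6}·(-1)^1·(-1)^0 = -1.
v=37: a=37^1·(≡16), b=37^0·(≡25) mod 37; (16|37)=+1, (25|37)=+1; (−1)^{1·0·18}·(+1)^0·(+1)^1 = +1.
v=3: a=3^0·(≡1), b=3^2·(≡2) mod 3; (1|3)=+1, (2|3)=-1; (−1)^{0·2·1}·(+1)^2·(-1)^0 = +1.
v=29: a=29^2·(≡2), b=29^0·(≡3) mod 29; (2|29)=-1, (3|29)=-1; (−1)^{2·0·14}·(-1)^0·(-1)^2 = +1.
|Ram(37, 13442)| = 2, even; anisotropic at {2, 13}.

[2, 13]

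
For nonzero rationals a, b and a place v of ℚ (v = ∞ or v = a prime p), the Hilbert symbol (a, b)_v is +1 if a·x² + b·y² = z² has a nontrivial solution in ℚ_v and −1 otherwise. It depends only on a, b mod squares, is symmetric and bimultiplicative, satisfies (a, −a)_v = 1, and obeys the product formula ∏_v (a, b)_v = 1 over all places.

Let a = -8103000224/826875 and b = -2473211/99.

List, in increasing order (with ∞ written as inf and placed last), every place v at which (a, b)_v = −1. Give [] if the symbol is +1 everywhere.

[3, 11, 13, 17, 31, inf]

Mod squares: a ≡ -34782, b ≡ -75361. Check v ∈ {∞, 2, 3, 5, 7, 11, 13, 17, 19, 31}.
v=13: a=13^0·(≡11), b=13^1·(≡1) mod 13; (11|13)=-1, (1|13)=+1; (−1)^{0·1·6}·(-1)^1·(+1)^0 = -1.
v=3: a=3^-3·(≡1), b=3^-2·(≡2) mod 3; (1|3)=+1, (2|3)=-1; (−1)^{-3·-2·1}·(+1)^-2·(-1)^-3 = -1.
v=∞: -34782 < 0 and -75361 < 0  ⇒  (a,b)_∞ = -1.
v=31: a=31^1·(≡5), b=31^1·(≡28) mod 31; (5|31)=+1, (28|31)=+1; (−1)^{1·1·15}·(+1)^1·(+1)^1 = -1.
v=19: a=19^2·(≡6), b=19^2·(≡2) mod 19; (6|19)=+1, (2|19)=-1; (−1)^{2·2·9}·(+1)^2·(-1)^2 = +1.
v=5: a=5^-4·(≡2), b=5^0·(≡1) mod 5; (2|5)=-1, (1|5)=+1; (−1)^{-4·0·2}·(-1)^0·(+1)^-4 = +1.
v=17: a=17^1·(≡7), b=17^1·(≡16) mod 17; (7|17)=-1, (16|17)=+1; (−1)^{1·1·8}·(-1)^1·(+1)^1 = -1.
v=7: a=7^-2·(≡2), b=7^0·(≡1) mod 7; (2|7)=+1, (1|7)=+1; (−1)^{-2·0·3}·(+1)^0·(+1)^-2 = +1.
v=2: v_2(a)=5, v_2(b)=0; units ≡ 1, 7 (mod 8); ε·ε+αω+βω = 0·1+5·0+0·0 ≡ 0  ⇒  (a,b)_2 = +1.
v=11: a=11^3·(≡7), b=11^-1·(≡2) mod 11; (7|11)=-1, (2|11)=-1; (−1)^{3·-1·5}·(-1)^-1·(-1)^3 = -1.
(-34782, -75361 / ℚ) ramifies at {3, 11, 13, 17, 31, ∞}: a division algebra.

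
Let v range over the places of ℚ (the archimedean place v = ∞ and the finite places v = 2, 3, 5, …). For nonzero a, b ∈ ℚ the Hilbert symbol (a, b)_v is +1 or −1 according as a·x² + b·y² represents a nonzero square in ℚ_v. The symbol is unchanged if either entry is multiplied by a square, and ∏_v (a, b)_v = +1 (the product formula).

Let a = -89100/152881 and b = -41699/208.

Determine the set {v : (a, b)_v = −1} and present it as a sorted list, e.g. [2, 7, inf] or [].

[13, inf]

(a, b) ≡ (-11, -11063) mod (ℚ^×)²; places V = {2, 3, 5, 7, 11, 13, 17, 23, 37, ∞}.
(a,b)_∞: sgn(-11)=−, sgn(-11063)=−, so -1.
(a,b)_3: α=4, u≡1; β=0, v≡1 (mod 3); (1|3)=+1, (1|3)=+1; sign (−1)^0·+1^0·+1^4 = +1.
(a,b)_37: α=0, u≡26; β=1, v≡25 (mod 37); (26|37)=+1, (25|37)=+1; sign (−1)^0·+1^1·+1^0 = +1.
(a,b)_7: α=0, u≡3; β=2, v≡2 (mod 7); (3|7)=-1, (2|7)=+1; sign (−1)^0·-1^2·+1^0 = +1.
(a,b)_2: α=2, β=-4; u≡5, v≡1 (mod 8); ε(u)ε(v)=0·0, αω(v)=2·0, βω(u)=-4·1; sum ≡ 0  ⇒  +1.
(a,b)_23: α=-2, u≡9; β=1, v≡4 (mod 23); (9|23)=+1, (4|23)=+1; sign (−1)^0·+1^1·+1^-2 = +1.
(a,b)_5: α=2, u≡1; β=0, v≡2 (mod 5); (1|5)=+1, (2|5)=-1; sign (−1)^0·+1^0·-1^2 = +1.
(a,b)_11: α=1, u≡6; β=0, v≡9 (mod 11); (6|11)=-1, (9|11)=+1; sign (−1)^0·-1^0·+1^1 = +1.
(a,b)_13: α=0, u≡2; β=-1, v≡6 (mod 13); (2|13)=-1, (6|13)=-1; sign (−1)^0·-1^-1·-1^0 = -1.
(a,b)_17: α=-2, u≡7; β=0, v≡9 (mod 17); (7|17)=-1, (9|17)=+1; sign (−1)^0·-1^0·+1^-2 = +1.
(-11, -11063 / ℚ) ramifies at {13, ∞}: a division algebra.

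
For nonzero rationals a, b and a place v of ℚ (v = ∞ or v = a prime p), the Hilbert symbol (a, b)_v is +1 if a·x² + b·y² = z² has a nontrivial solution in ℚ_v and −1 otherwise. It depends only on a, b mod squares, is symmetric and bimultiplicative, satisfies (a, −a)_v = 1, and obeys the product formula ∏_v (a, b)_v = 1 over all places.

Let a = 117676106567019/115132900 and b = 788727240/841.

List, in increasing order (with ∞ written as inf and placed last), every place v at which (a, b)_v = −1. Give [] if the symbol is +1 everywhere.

(a, b) ≡ (88179, 210) mod (ℚ^×)²; places V = {2, 3, 5, 7, 11, 13, 17, 19, 29, 37, 41, ∞}.
(a,b)_7: α=1, u≡2; β=1, v≡2 (mod 7); (2|7)=+1, (2|7)=+1; sign (−1)^1·+1^1·+1^1 = -1.
(a,b)_3: α=9, u≡2; β=3, v≡1 (mod 3); (2|3)=-1, (1|3)=+1; sign (−1)^1·-1^3·+1^9 = +1.
(a,b)_∞: sgn(88179)=+, sgn(210)=+, so +1.
(a,b)_19: α=1, u≡11; β=2, v≡6 (mod 19); (11|19)=+1, (6|19)=+1; sign (−1)^0·+1^2·+1^1 = +1.
(a,b)_5: α=-2, u≡4; β=1, v≡3 (mod 5); (4|5)=+1, (3|5)=-1; sign (−1)^0·+1^1·-1^-2 = +1.
(a,b)_11: α=2, u≡1; β=0, v≡3 (mod 11); (1|11)=+1, (3|11)=+1; sign (−1)^0·+1^0·+1^2 = +1.
(a,b)_17: α=1, u≡16; β=2, v≡6 (mod 17); (16|17)=+1, (6|17)=-1; sign (−1)^0·+1^2·-1^1 = -1.
(a,b)_41: α=2, u≡7; β=0, v≡21 (mod 41); (7|41)=-1, (21|41)=+1; sign (−1)^0·-1^0·+1^2 = +1.
(a,b)_13: α=1, u≡3; β=0, v≡6 (mod 13); (3|13)=+1, (6|13)=-1; sign (−1)^0·+1^0·-1^1 = -1.
(a,b)_29: α=-2, u≡3; β=-2, v≡1 (mod 29); (3|29)=-1, (1|29)=+1; sign (−1)^0·-1^-2·+1^-2 = +1.
(a,b)_2: α=-2, β=3; u≡3, v≡1 (mod 8); ε(u)ε(v)=1·0, αω(v)=-2·0, βω(u)=3·1; sum ≡ 1  ⇒  -1.
(a,b)_37: α=-2, u≡32; β=0, v≡28 (mod 37); (32|37)=-1, (28|37)=+1; sign (−1)^0·-1^0·+1^-2 = +1.
|Ram(88179, 210)| = 4, even; anisotropic at {2, 7, 13, 17}.

[2, 7, 13, 17]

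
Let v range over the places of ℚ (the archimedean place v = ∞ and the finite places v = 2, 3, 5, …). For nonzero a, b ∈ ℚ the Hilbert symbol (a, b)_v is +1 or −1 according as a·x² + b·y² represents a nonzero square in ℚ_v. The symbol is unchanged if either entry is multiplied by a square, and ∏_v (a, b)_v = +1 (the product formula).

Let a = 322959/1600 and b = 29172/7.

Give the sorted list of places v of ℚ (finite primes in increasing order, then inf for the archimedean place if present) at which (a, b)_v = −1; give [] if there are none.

(a, b) ≡ (39, 51051) mod (ℚ^×)²; places V = {2, 3, 5, 7, 11, 13, 17, ∞}.
(a,b)_7: α=2, u≡1; β=-1, v≡3 (mod 7); (1|7)=+1, (3|7)=-1; sign (−1)^0·+1^-1·-1^2 = +1.
(a,b)_5: α=-2, u≡1; β=0, v≡1 (mod 5); (1|5)=+1, (1|5)=+1; sign (−1)^0·+1^0·+1^-2 = +1.
(a,b)_3: α=1, u≡1; β=1, v≡1 (mod 3); (1|3)=+1, (1|3)=+1; sign (−1)^1·+1^1·+1^1 = -1.
(a,b)_11: α=0, u≡2; β=1, v≡8 (mod 11); (2|11)=-1, (8|11)=-1; sign (−1)^0·-1^1·-1^0 = -1.
(a,b)_13: α=3, u≡4; β=1, v≡3 (mod 13); (4|13)=+1, (3|13)=+1; sign (−1)^0·+1^1·+1^3 = +1.
(a,b)_17: α=0, u≡5; β=1, v≡12 (mod 17); (5|17)=-1, (12|17)=-1; sign (−1)^0·-1^1·-1^0 = -1.
(a,b)_2: α=-6, β=2; u≡7, v≡3 (mod 8); ε(u)ε(v)=1·1, αω(v)=-6·1, βω(u)=2·0; sum ≡ 1  ⇒  -1.
(a,b)_∞: sgn(39)=+, sgn(51051)=+, so +1.
(39, 51051 / ℚ) ramifies at {2, 3, 11, 17}: a division algebra.

[2, 3, 11, 17]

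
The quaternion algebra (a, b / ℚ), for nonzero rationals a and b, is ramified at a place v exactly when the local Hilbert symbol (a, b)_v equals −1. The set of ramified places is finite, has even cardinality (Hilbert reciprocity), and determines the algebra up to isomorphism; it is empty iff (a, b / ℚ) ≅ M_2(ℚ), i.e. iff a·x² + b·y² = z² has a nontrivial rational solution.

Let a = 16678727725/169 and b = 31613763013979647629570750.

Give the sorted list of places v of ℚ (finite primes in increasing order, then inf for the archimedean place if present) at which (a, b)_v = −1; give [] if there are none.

[2, 37]

Mod squares: a ≡ 5513629, b ≡ 2397230. Check v ∈ {∞, 2, 3, 5, 7, 11, 13, 19, 23, 31, 37}.
v=37: a=37^1·(≡24), b=37^3·(≡12) mod 37; (24|37)=-1, (12|37)=+1; (−1)^{1·3·18}·(-1)^3·(+1)^1 = -1.
v=5: a=5^2·(≡1), b=5^3·(≡1) mod 5; (1|5)=+1, (1|5)=+1; (−1)^{2·3·2}·(+1)^3·(+1)^2 = +1.
v=∞: 5513629 > 0 and 2397230 > 0  ⇒  (a,b)_∞ = +1.
v=13: a=13^-2·(≡10), b=13^0·(≡9) mod 13; (10|13)=+1, (9|13)=+1; (−1)^{-2·0·6}·(+1)^0·(+1)^-2 = +1.
v=7: a=7^0·(≡2), b=7^2·(≡6) mod 7; (2|7)=+1, (6|7)=-1; (−1)^{0·2·3}·(+1)^2·(-1)^0 = +1.
v=19: a=19^1·(≡11), b=19^3·(≡14) mod 19; (11|19)=+1, (14|19)=-1; (−1)^{1·3·9}·(+1)^3·(-1)^1 = +1.
v=11: a=11^3·(≡7), b=11^1·(≡4) mod 11; (7|11)=-1, (4|11)=+1; (−1)^{3·1·5}·(-1)^1·(+1)^3 = +1.
v=23: a=23^1·(≡14), b=23^4·(≡1) mod 23; (14|23)=-1, (1|23)=+1; (−1)^{1·4·11}·(-1)^4·(+1)^1 = +1.
v=2: v_2(a)=0, v_2(b)=1; units ≡ 5, 7 (mod 8); ε·ε+αω+βω = 0·1+0·0+1·1 ≡ 1  ⇒  (a,b)_2 = -1.
v=31: a=31^1·(≡11), b=31^3·(≡9) mod 31; (11|31)=-1, (9|31)=+1; (−1)^{1·3·15}·(-1)^3·(+1)^1 = +1.
v=3: a=3^0·(≡1), b=3^4·(≡2) mod 3; (1|3)=+1, (2|3)=-1; (−1)^{0·4·1}·(+1)^4·(-1)^0 = +1.
(5513629, 2397230 / ℚ) ramifies at {2, 37}: a division algebra.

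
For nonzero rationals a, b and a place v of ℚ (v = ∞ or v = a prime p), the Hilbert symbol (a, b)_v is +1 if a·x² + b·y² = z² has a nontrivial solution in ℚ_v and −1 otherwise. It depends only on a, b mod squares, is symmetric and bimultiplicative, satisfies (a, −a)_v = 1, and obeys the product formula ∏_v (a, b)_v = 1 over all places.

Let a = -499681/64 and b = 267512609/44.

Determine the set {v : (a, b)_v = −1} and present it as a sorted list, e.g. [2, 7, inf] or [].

[2, 23]

Mod squares: a ≡ -1729, b ≡ 62491. Check v ∈ {∞, 2, 7, 11, 13, 17, 19, 23, 31}.
v=23: a=23^0·(≡15), b=23^1·(≡1) mod 23; (15|23)=-1, (1|23)=+1; (−1)^{0·1·11}·(-1)^1·(+1)^0 = -1.
v=2: v_2(a)=-6, v_2(b)=-2; units ≡ 7, 3 (mod 8); ε·ε+αω+βω = 1·1+-6·1+-2·0 ≡ 1  ⇒  (a,b)_2 = -1.
v=∞: -1729 < 0 and 62491 > 0  ⇒  (a,b)_∞ = +1.
v=17: a=17^2·(≡3), b=17^0·(≡15) mod 17; (3|17)=-1, (15|17)=+1; (−1)^{2·0·8}·(-1)^0·(+1)^2 = +1.
v=19: a=19^1·(≡5), b=19^1·(≡10) mod 19; (5|19)=+1, (10|19)=-1; (−1)^{1·1·9}·(+1)^1·(-1)^1 = +1.
v=7: a=7^1·(≡3), b=7^2·(≡4) mod 7; (3|7)=-1, (4|7)=+1; (−1)^{1·2·3}·(-1)^2·(+1)^1 = +1.
v=11: a=11^0·(≡3), b=11^-1·(≡3) mod 11; (3|11)=+1, (3|11)=+1; (−1)^{0·-1·5}·(+1)^-1·(+1)^0 = +1.
v=31: a=31^0·(≡4), b=31^2·(≡23) mod 31; (4|31)=+1, (23|31)=-1; (−1)^{0·2·15}·(+1)^2·(-1)^0 = +1.
v=13: a=13^1·(≡9), b=13^1·(≡10) mod 13; (9|13)=+1, (10|13)=+1; (−1)^{1·1·6}·(+1)^1·(+1)^1 = +1.
(-1729, 62491 / ℚ) ramifies at {2, 23}: a division algebra.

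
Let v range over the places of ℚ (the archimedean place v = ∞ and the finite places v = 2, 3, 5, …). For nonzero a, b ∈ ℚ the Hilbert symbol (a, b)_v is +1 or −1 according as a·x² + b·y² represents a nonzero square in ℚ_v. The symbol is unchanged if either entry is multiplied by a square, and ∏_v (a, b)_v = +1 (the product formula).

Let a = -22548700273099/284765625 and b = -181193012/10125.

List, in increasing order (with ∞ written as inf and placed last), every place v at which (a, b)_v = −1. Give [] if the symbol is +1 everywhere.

(a, b) ≡ (-91, -385) mod (ℚ^×)²; places V = {2, 3, 5, 7, 11, 13, 59, ∞}.
(a,b)_∞: sgn(-91)=−, sgn(-385)=−, so -1.
(a,b)_2: α=0, β=2; u≡5, v≡7 (mod 8); ε(u)ε(v)=0·1, αω(v)=0·0, βω(u)=2·1; sum ≡ 0  ⇒  +1.
(a,b)_3: α=-6, u≡2; β=-4, v≡2 (mod 3); (2|3)=-1, (2|3)=-1; sign (−1)^0·-1^-4·-1^-6 = +1.
(a,b)_13: α=3, u≡8; β=2, v≡6 (mod 13); (8|13)=-1, (6|13)=-1; sign (−1)^0·-1^2·-1^3 = -1.
(a,b)_11: α=2, u≡8; β=1, v≡9 (mod 11); (8|11)=-1, (9|11)=+1; sign (−1)^0·-1^1·+1^2 = -1.
(a,b)_59: α=4, u≡1; β=2, v≡16 (mod 59); (1|59)=+1, (16|59)=+1; sign (−1)^0·+1^2·+1^4 = +1.
(a,b)_7: α=1, u≡2; β=1, v≡1 (mod 7); (2|7)=+1, (1|7)=+1; sign (−1)^1·+1^1·+1^1 = -1.
(a,b)_5: α=-8, u≡4; β=-3, v≡3 (mod 5); (4|5)=+1, (3|5)=-1; sign (−1)^0·+1^-3·-1^-8 = +1.
|Ram(-91, -385)| = 4, even; anisotropic at {7, 11, 13, ∞}.

[7, 11, 13, inf]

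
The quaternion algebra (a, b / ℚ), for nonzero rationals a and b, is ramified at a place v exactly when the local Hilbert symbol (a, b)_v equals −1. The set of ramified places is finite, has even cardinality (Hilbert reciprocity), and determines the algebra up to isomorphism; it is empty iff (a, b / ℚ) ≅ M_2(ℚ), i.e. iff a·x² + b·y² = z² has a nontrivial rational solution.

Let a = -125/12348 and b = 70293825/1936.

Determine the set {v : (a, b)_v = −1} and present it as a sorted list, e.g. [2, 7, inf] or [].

[5, 19]

(a, b) ≡ (-35, 3857) mod (ℚ^×)²; places V = {2, 3, 5, 7, 11, 19, 29, ∞}.
(a,b)_29: α=0, u≡16; β=1, v≡14 (mod 29); (16|29)=+1, (14|29)=-1; sign (−1)^0·+1^1·-1^0 = +1.
(a,b)_19: α=0, u≡15; β=1, v≡12 (mod 19); (15|19)=-1, (12|19)=-1; sign (−1)^0·-1^1·-1^0 = -1.
(a,b)_2: α=-2, β=-4; u≡5, v≡1 (mod 8); ε(u)ε(v)=0·0, αω(v)=-2·0, βω(u)=-4·1; sum ≡ 0  ⇒  +1.
(a,b)_3: α=-2, u≡1; β=6, v≡2 (mod 3); (1|3)=+1, (2|3)=-1; sign (−1)^0·+1^6·-1^-2 = +1.
(a,b)_∞: sgn(-35)=−, sgn(3857)=+, so +1.
(a,b)_7: α=-3, u≡1; β=1, v≡5 (mod 7); (1|7)=+1, (5|7)=-1; sign (−1)^1·+1^1·-1^-3 = +1.
(a,b)_11: α=0, u≡3; β=-2, v≡6 (mod 11); (3|11)=+1, (6|11)=-1; sign (−1)^0·+1^-2·-1^0 = +1.
(a,b)_5: α=3, u≡3; β=2, v≡3 (mod 5); (3|5)=-1, (3|5)=-1; sign (−1)^0·-1^2·-1^3 = -1.
(-35, 3857 / ℚ) ramifies at {5, 19}: a division algebra.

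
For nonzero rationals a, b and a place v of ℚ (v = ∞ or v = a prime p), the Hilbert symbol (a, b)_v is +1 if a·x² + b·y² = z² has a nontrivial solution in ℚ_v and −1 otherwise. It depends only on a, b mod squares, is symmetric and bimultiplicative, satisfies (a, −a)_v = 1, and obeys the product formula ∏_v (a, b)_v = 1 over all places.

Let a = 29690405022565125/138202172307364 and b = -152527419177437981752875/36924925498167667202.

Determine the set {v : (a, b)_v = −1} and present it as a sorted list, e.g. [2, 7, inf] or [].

[2, 3]

Mod squares: a ≡ 5, b ≡ -870. Check v ∈ {∞, 2, 3, 5, 11, 17, 29, 43}.
v=43: a=43^-4·(≡29), b=43^-6·(≡34) mod 43; (29|43)=-1, (34|43)=-1; (−1)^{-4·-6·21}·(-1)^-6·(-1)^-4 = +1.
v=2: v_2(a)=-2, v_2(b)=-1; units ≡ 5, 5 (mod 8); ε·ε+αω+βω = 0·0+-2·1+-1·1 ≡ 1  ⇒  (a,b)_2 = -1.
v=29: a=29^2·(≡22), b=29^3·(≡1) mod 29; (22|29)=+1, (1|29)=+1; (−1)^{2·3·14}·(+1)^3·(+1)^2 = +1.
v=3: a=3^24·(≡2), b=3^35·(≡1) mod 3; (2|3)=-1, (1|3)=+1; (−1)^{24·35·1}·(-1)^35·(+1)^24 = -1.
v=11: a=11^-2·(≡1), b=11^-2·(≡8) mod 11; (1|11)=+1, (8|11)=-1; (−1)^{-2·-2·5}·(+1)^-2·(-1)^-2 = +1.
v=∞: 5 > 0 and -870 < 0  ⇒  (a,b)_∞ = +1.
v=5: a=5^3·(≡4), b=5^3·(≡1) mod 5; (4|5)=+1, (1|5)=+1; (−1)^{3·3·2}·(+1)^3·(+1)^3 = +1.
v=17: a=17^-4·(≡6), b=17^-6·(≡14) mod 17; (6|17)=-1, (14|17)=-1; (−1)^{-4·-6·8}·(-1)^-6·(-1)^-4 = +1.
Ram(5, -870) = {2, 3}; no ℚ_2-point on the conic.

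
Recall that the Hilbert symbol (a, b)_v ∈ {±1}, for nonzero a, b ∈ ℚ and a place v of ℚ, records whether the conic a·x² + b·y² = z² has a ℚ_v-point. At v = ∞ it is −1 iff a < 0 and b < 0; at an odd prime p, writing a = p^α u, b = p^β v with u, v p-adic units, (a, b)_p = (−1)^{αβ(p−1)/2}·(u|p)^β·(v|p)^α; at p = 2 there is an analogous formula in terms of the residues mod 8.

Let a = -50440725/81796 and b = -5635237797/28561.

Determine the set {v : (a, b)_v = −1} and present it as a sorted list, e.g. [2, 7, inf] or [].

(a, b) ≡ (-69, -437) mod (ℚ^×)²; places V = {2, 3, 5, 7, 11, 13, 19, 23, ∞}.
(a,b)_5: α=2, u≡1; β=0, v≡3 (mod 5); (1|5)=+1, (3|5)=-1; sign (−1)^0·+1^0·-1^2 = +1.
(a,b)_19: α=2, u≡1; β=3, v≡18 (mod 19); (1|19)=+1, (18|19)=-1; sign (−1)^0·+1^3·-1^2 = +1.
(a,b)_7: α=0, u≡1; β=2, v≡2 (mod 7); (1|7)=+1, (2|7)=+1; sign (−1)^0·+1^2·+1^0 = +1.
(a,b)_3: α=5, u≡1; β=6, v≡1 (mod 3); (1|3)=+1, (1|3)=+1; sign (−1)^0·+1^6·+1^5 = +1.
(a,b)_2: α=-2, β=0; u≡3, v≡3 (mod 8); ε(u)ε(v)=1·1, αω(v)=-2·1, βω(u)=0·1; sum ≡ 1  ⇒  -1.
(a,b)_∞: sgn(-69)=−, sgn(-437)=−, so -1.
(a,b)_11: α=-2, u≡10; β=0, v≡4 (mod 11); (10|11)=-1, (4|11)=+1; sign (−1)^0·-1^0·+1^-2 = +1.
(a,b)_13: α=-2, u≡1; β=-4, v≡6 (mod 13); (1|13)=+1, (6|13)=-1; sign (−1)^0·+1^-4·-1^-2 = +1.
(a,b)_23: α=1, u≡17; β=1, v≡2 (mod 23); (17|23)=-1, (2|23)=+1; sign (−1)^1·-1^1·+1^1 = +1.
(-69, -437 / ℚ) ramifies at {2, ∞}: a division algebra.

[2, inf]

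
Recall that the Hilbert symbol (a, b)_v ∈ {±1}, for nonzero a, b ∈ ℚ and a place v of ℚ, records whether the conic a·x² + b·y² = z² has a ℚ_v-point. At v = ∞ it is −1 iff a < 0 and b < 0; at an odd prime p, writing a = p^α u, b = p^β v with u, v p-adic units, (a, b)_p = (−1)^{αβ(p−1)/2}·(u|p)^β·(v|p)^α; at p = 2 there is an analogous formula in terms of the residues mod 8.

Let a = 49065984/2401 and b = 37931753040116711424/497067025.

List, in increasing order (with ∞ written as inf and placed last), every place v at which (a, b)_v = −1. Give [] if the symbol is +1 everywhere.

(a, b) ≡ (11, 69) mod (ℚ^×)²; places V = {2, 3, 5, 7, 11, 13, 17, 23, ∞}.
(a,b)_3: α=2, u≡2; β=1, v≡2 (mod 3); (2|3)=-1, (2|3)=-1; sign (−1)^0·-1^1·-1^2 = -1.
(a,b)_13: α=0, u≡5; β=-2, v≡12 (mod 13); (5|13)=-1, (12|13)=+1; sign (−1)^0·-1^-2·+1^0 = +1.
(a,b)_5: α=0, u≡4; β=-2, v≡4 (mod 5); (4|5)=+1, (4|5)=+1; sign (−1)^0·+1^-2·+1^0 = +1.
(a,b)_∞: sgn(11)=+, sgn(69)=+, so +1.
(a,b)_17: α=0, u≡10; β=2, v≡8 (mod 17); (10|17)=-1, (8|17)=+1; sign (−1)^0·-1^2·+1^0 = +1.
(a,b)_11: α=3, u≡1; β=6, v≡5 (mod 11); (1|11)=+1, (5|11)=+1; sign (−1)^0·+1^6·+1^3 = +1.
(a,b)_23: α=0, u≡17; β=1, v≡1 (mod 23); (17|23)=-1, (1|23)=+1; sign (−1)^0·-1^1·+1^0 = -1.
(a,b)_7: α=-4, u≡2; β=-6, v≡3 (mod 7); (2|7)=+1, (3|7)=-1; sign (−1)^0·+1^-6·-1^-4 = +1.
(a,b)_2: α=12, β=30; u≡3, v≡5 (mod 8); ε(u)ε(v)=1·0, αω(v)=12·1, βω(u)=30·1; sum ≡ 0  ⇒  +1.
|Ram(11, 69)| = 2, even; anisotropic at {3, 23}.

[3, 23]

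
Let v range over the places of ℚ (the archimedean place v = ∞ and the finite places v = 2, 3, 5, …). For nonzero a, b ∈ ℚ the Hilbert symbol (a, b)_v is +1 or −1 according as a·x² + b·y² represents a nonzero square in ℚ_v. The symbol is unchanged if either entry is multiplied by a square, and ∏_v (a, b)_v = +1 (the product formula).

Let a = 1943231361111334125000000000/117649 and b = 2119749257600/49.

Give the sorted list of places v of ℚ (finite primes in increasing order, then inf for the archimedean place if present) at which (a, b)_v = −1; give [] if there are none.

[2, 3, 17, 23]

(a, b) ≡ (114, 10166) mod (ℚ^×)²; places V = {2, 3, 5, 7, 13, 17, 19, 23, ∞}.
(a,b)_7: α=-6, u≡1; β=-2, v≡2 (mod 7); (1|7)=+1, (2|7)=+1; sign (−1)^0·+1^-2·+1^-6 = +1.
(a,b)_19: α=5, u≡11; β=4, v≡9 (mod 19); (11|19)=+1, (9|19)=+1; sign (−1)^0·+1^4·+1^5 = +1.
(a,b)_3: α=5, u≡2; β=0, v≡2 (mod 3); (2|3)=-1, (2|3)=-1; sign (−1)^0·-1^0·-1^5 = -1.
(a,b)_23: α=2, u≡10; β=1, v≡19 (mod 23); (10|23)=-1, (19|23)=-1; sign (−1)^0·-1^1·-1^2 = -1.
(a,b)_5: α=12, u≡4; β=2, v≡1 (mod 5); (4|5)=+1, (1|5)=+1; sign (−1)^0·+1^2·+1^12 = +1.
(a,b)_13: α=2, u≡1; β=1, v≡7 (mod 13); (1|13)=+1, (7|13)=-1; sign (−1)^0·+1^1·-1^2 = +1.
(a,b)_∞: sgn(114)=+, sgn(10166)=+, so +1.
(a,b)_17: α=2, u≡14; β=1, v≡3 (mod 17); (14|17)=-1, (3|17)=-1; sign (−1)^0·-1^1·-1^2 = -1.
(a,b)_2: α=9, β=7; u≡1, v≡3 (mod 8); ε(u)ε(v)=0·1, αω(v)=9·1, βω(u)=7·0; sum ≡ 1  ⇒  -1.
|Ram(114, 10166)| = 4, even; anisotropic at {2, 3, 17, 23}.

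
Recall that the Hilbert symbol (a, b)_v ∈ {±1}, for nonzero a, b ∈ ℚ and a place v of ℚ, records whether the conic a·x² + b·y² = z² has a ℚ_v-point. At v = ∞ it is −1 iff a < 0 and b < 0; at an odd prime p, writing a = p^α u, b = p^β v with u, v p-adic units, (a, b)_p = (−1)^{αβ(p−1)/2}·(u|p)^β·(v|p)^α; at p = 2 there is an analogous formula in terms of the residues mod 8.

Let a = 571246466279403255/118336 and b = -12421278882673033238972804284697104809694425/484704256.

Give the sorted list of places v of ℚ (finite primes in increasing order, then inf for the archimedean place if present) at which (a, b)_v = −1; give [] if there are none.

[2, 3, 5, 37]

(a, b) ≡ (3363855, -6095713) mod (ℚ^×)²; places V = {2, 3, 5, 7, 11, 13, 19, 23, 29, 37, 41, 43, ∞}.
(a,b)_3: α=1, u≡2; β=2, v≡2 (mod 3); (2|3)=-1, (2|3)=-1; sign (−1)^0·-1^2·-1^1 = -1.
(a,b)_41: α=2, u≡36; β=2, v≡26 (mod 41); (36|41)=+1, (26|41)=-1; sign (−1)^0·+1^2·-1^2 = +1.
(a,b)_43: α=-2, u≡39; β=-2, v≡36 (mod 43); (39|43)=-1, (36|43)=+1; sign (−1)^0·-1^-2·+1^-2 = +1.
(a,b)_19: α=3, u≡18; β=7, v≡17 (mod 19); (18|19)=-1, (17|19)=+1; sign (−1)^1·-1^7·+1^3 = +1.
(a,b)_7: α=0, u≡5; β=4, v≡6 (mod 7); (5|7)=-1, (6|7)=-1; sign (−1)^0·-1^4·-1^0 = +1.
(a,b)_37: α=1, u≡24; β=3, v≡26 (mod 37); (24|37)=-1, (26|37)=+1; sign (−1)^0·-1^3·+1^1 = -1.
(a,b)_23: α=4, u≡2; β=11, v≡20 (mod 23); (2|23)=+1, (20|23)=-1; sign (−1)^0·+1^11·-1^4 = +1.
(a,b)_11: α=1, u≡1; β=0, v≡5 (mod 11); (1|11)=+1, (5|11)=+1; sign (−1)^0·+1^0·+1^1 = +1.
(a,b)_13: α=0, u≡12; β=1, v≡12 (mod 13); (12|13)=+1, (12|13)=+1; sign (−1)^0·+1^1·+1^0 = +1.
(a,b)_29: α=1, u≡16; β=3, v≡16 (mod 29); (16|29)=+1, (16|29)=+1; sign (−1)^0·+1^3·+1^1 = +1.
(a,b)_5: α=1, u≡1; β=2, v≡3 (mod 5); (1|5)=+1, (3|5)=-1; sign (−1)^0·+1^2·-1^1 = -1.
(a,b)_∞: sgn(3363855)=+, sgn(-6095713)=−, so +1.
(a,b)_2: α=-6, β=-18; u≡7, v≡7 (mod 8); ε(u)ε(v)=1·1, αω(v)=-6·0, βω(u)=-18·0; sum ≡ 1  ⇒  -1.
Ram(3363855, -6095713) = {2, 3, 5, 37}; no ℚ_2-point on the conic.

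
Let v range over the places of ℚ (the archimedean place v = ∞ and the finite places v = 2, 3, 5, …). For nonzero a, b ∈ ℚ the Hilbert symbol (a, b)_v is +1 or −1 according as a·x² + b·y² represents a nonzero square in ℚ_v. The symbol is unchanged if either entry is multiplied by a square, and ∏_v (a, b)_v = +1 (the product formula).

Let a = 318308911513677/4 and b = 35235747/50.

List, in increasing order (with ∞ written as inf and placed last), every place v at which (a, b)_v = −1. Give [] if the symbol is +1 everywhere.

Mod squares: a ≡ 437, b ≡ 27094. Check v ∈ {∞, 2, 3, 5, 7, 17, 19, 23, 31}.
v=2: v_2(a)=-2, v_2(b)=-1; units ≡ 5, 3 (mod 8); ε·ε+αω+βω = 0·1+-2·1+-1·1 ≡ 1  ⇒  (a,b)_2 = -1.
v=5: a=5^0·(≡3), b=5^-2·(≡1) mod 5; (3|5)=-1, (1|5)=+1; (−1)^{0·-2·2}·(-1)^-2·(+1)^0 = +1.
v=∞: 437 > 0 and 27094 > 0  ⇒  (a,b)_∞ = +1.
v=31: a=31^2·(≡30), b=31^1·(≡24) mod 31; (30|31)=-1, (24|31)=-1; (−1)^{2·1·15}·(-1)^1·(-1)^2 = -1.
v=23: a=23^3·(≡5), b=23^1·(≡7) mod 23; (5|23)=-1, (7|23)=-1; (−1)^{3·1·11}·(-1)^1·(-1)^3 = -1.
v=7: a=7^2·(≡5), b=7^0·(≡1) mod 7; (5|7)=-1, (1|7)=+1; (−1)^{2·0·3}·(-1)^0·(+1)^2 = +1.
v=19: a=19^3·(≡9), b=19^1·(≡11) mod 19; (9|19)=+1, (11|19)=+1; (−1)^{3·1·9}·(+1)^1·(+1)^3 = -1.
v=3: a=3^4·(≡2), b=3^2·(≡1) mod 3; (2|3)=-1, (1|3)=+1; (−1)^{4·2·1}·(-1)^2·(+1)^4 = +1.
v=17: a=17^0·(≡11), b=17^2·(≡1) mod 17; (11|17)=-1, (1|17)=+1; (−1)^{0·2·8}·(-1)^2·(+1)^0 = +1.
(437, 27094 / ℚ) ramifies at {2, 19, 23, 31}: a division algebra.

[2, 19, 23, 31]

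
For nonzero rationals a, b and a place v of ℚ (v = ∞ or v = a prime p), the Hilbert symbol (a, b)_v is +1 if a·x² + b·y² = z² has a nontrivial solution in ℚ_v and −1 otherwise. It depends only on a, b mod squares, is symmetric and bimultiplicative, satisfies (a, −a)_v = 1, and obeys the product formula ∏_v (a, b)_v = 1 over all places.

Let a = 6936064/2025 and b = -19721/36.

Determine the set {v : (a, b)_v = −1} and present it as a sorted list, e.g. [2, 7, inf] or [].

Mod squares: a ≡ 27094, b ≡ -19721. Check v ∈ {∞, 2, 3, 5, 13, 19, 23, 31, 37, 41}.
v=13: a=13^0·(≡7), b=13^1·(≡3) mod 13; (7|13)=-1, (3|13)=+1; (−1)^{0·1·6}·(-1)^1·(+1)^0 = -1.
v=31: a=31^1·(≡11), b=31^0·(≡30) mod 31; (11|31)=-1, (30|31)=-1; (−1)^{1·0·15}·(-1)^0·(-1)^1 = -1.
v=41: a=41^0·(≡11), b=41^1·(≡6) mod 41; (11|41)=-1, (6|41)=-1; (−1)^{0·1·20}·(-1)^1·(-1)^0 = -1.
v=37: a=37^0·(≡3), b=37^1·(≡15) mod 37; (3|37)=+1, (15|37)=-1; (−1)^{0·1·18}·(+1)^1·(-1)^0 = +1.
v=∞: 27094 > 0 and -19721 < 0  ⇒  (a,b)_∞ = +1.
v=2: v_2(a)=9, v_2(b)=-2; units ≡ 3, 7 (mod 8); ε·ε+αω+βω = 1·1+9·0+-2·1 ≡ 1  ⇒  (a,b)_2 = -1.
v=3: a=3^-4·(≡1), b=3^-2·(≡1) mod 3; (1|3)=+1, (1|3)=+1; (−1)^{-4·-2·1}·(+1)^-2·(+1)^-4 = +1.
v=19: a=19^1·(≡6), b=19^0·(≡9) mod 19; (6|19)=+1, (9|19)=+1; (−1)^{1·0·9}·(+1)^0·(+1)^1 = +1.
v=5: a=5^-2·(≡4), b=5^0·(≡4) mod 5; (4|5)=+1, (4|5)=+1; (−1)^{-2·0·2}·(+1)^0·(+1)^-2 = +1.
v=23: a=23^1·(≡15), b=23^0·(≡1) mod 23; (15|23)=-1, (1|23)=+1; (−1)^{1·0·11}·(-1)^0·(+1)^1 = +1.
(27094, -19721 / ℚ) ramifies at {2, 13, 31, 41}: a division algebra.

[2, 13, 31, 41]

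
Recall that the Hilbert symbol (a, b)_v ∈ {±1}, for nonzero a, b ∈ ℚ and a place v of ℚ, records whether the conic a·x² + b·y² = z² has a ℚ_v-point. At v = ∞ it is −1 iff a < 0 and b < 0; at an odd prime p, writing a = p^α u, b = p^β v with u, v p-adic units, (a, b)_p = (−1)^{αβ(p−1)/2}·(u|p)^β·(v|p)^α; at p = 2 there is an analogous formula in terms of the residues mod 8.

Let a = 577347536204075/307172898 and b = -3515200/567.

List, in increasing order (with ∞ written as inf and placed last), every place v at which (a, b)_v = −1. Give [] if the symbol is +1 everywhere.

[2, 37]

(a, b) ≡ (195286, -91) mod (ℚ^×)²; places V = {2, 3, 5, 7, 13, 17, 29, 37, ∞}.
(a,b)_2: α=-1, β=6; u≡3, v≡5 (mod 8); ε(u)ε(v)=1·0, αω(v)=-1·1, βω(u)=6·1; sum ≡ 1  ⇒  -1.
(a,b)_5: α=2, u≡1; β=2, v≡1 (mod 5); (1|5)=+1, (1|5)=+1; sign (−1)^0·+1^2·+1^2 = +1.
(a,b)_∞: sgn(195286)=+, sgn(-91)=−, so +1.
(a,b)_37: α=1, u≡29; β=0, v≡8 (mod 37); (29|37)=-1, (8|37)=-1; sign (−1)^0·-1^0·-1^1 = -1.
(a,b)_29: α=1, u≡5; β=0, v≡4 (mod 29); (5|29)=+1, (4|29)=+1; sign (−1)^0·+1^0·+1^1 = +1.
(a,b)_17: α=-2, u≡7; β=0, v≡10 (mod 17); (7|17)=-1, (10|17)=-1; sign (−1)^0·-1^0·-1^-2 = +1.
(a,b)_3: α=-12, u≡1; β=-4, v≡2 (mod 3); (1|3)=+1, (2|3)=-1; sign (−1)^0·+1^-4·-1^-12 = +1.
(a,b)_13: α=7, u≡5; β=3, v≡8 (mod 13); (5|13)=-1, (8|13)=-1; sign (−1)^0·-1^3·-1^7 = +1.
(a,b)_7: α=3, u≡5; β=-1, v≡1 (mod 7); (5|7)=-1, (1|7)=+1; sign (−1)^1·-1^-1·+1^3 = +1.
Ram(195286, -91) = {2, 37}; no ℚ_2-point on the conic.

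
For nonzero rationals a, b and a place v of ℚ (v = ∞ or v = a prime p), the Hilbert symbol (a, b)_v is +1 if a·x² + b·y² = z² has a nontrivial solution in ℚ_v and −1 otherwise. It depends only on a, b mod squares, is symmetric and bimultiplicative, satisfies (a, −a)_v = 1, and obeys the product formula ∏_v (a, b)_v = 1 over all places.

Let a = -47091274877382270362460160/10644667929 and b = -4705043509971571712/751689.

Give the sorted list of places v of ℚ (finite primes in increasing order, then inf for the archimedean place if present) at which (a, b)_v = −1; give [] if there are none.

(a, b) ≡ (-586426690, -15001613) mod (ℚ^×)²; places V = {2, 3, 5, 7, 11, 17, 23, 29, 31, 37, 41, 43, ∞}.
(a,b)_2: α=13, β=10; u≡7, v≡3 (mod 8); ε(u)ε(v)=1·1, αω(v)=13·1, βω(u)=10·0; sum ≡ 0  ⇒  +1.
(a,b)_3: α=-2, u≡2; β=-2, v≡1 (mod 3); (2|3)=-1, (1|3)=+1; sign (−1)^0·-1^-2·+1^-2 = +1.
(a,b)_29: α=1, u≡2; β=1, v≡23 (mod 29); (2|29)=-1, (23|29)=+1; sign (−1)^0·-1^1·+1^1 = -1.
(a,b)_5: α=1, u≡2; β=0, v≡2 (mod 5); (2|5)=-1, (2|5)=-1; sign (−1)^0·-1^0·-1^1 = -1.
(a,b)_43: α=3, u≡22; β=2, v≡7 (mod 43); (22|43)=-1, (7|43)=-1; sign (−1)^0·-1^2·-1^3 = -1.
(a,b)_23: α=2, u≡9; β=0, v≡7 (mod 23); (9|23)=+1, (7|23)=-1; sign (−1)^0·+1^0·-1^2 = +1.
(a,b)_37: α=3, u≡23; β=3, v≡9 (mod 37); (23|37)=-1, (9|37)=+1; sign (−1)^0·-1^3·+1^3 = -1.
(a,b)_41: α=1, u≡29; β=1, v≡9 (mod 41); (29|41)=-1, (9|41)=+1; sign (−1)^0·-1^1·+1^1 = -1.
(a,b)_7: α=-2, u≡2; β=0, v≡6 (mod 7); (2|7)=+1, (6|7)=-1; sign (−1)^0·+1^0·-1^-2 = +1.
(a,b)_∞: sgn(-586426690)=−, sgn(-15001613)=−, so -1.
(a,b)_17: α=-6, u≡6; β=-4, v≡6 (mod 17); (6|17)=-1, (6|17)=-1; sign (−1)^0·-1^-4·-1^-6 = +1.
(a,b)_31: α=1, u≡20; β=1, v≡25 (mod 31); (20|31)=+1, (25|31)=+1; sign (−1)^1·+1^1·+1^1 = -1.
(a,b)_11: α=4, u≡10; β=3, v≡10 (mod 11); (10|11)=-1, (10|11)=-1; sign (−1)^0·-1^3·-1^4 = -1.
Ram(-586426690, -15001613) = {5, 11, 29, 31, 37, 41, 43, ∞}; no ℚ_5-point on the conic.

[5, 11, 29, 31, 37, 41, 43, inf]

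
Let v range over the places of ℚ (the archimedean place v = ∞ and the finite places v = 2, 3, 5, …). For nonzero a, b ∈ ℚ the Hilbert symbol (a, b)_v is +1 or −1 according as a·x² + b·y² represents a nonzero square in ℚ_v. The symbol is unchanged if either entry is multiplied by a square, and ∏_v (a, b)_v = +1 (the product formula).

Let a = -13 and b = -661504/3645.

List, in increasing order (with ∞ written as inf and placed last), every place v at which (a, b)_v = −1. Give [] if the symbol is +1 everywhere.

[2, 5, 13, inf]

Mod squares: a ≡ -13, b ≡ -3230. Check v ∈ {∞, 2, 3, 5, 13, 17, 19}.
v=17: a=17^0·(≡4), b=17^1·(≡5) mod 17; (4|17)=+1, (5|17)=-1; (−1)^{0·1·8}·(+1)^1·(-1)^0 = +1.
v=5: a=5^0·(≡2), b=5^-1·(≡4) mod 5; (2|5)=-1, (4|5)=+1; (−1)^{0·-1·2}·(-1)^-1·(+1)^0 = -1.
v=13: a=13^1·(≡12), b=13^0·(≡8) mod 13; (12|13)=+1, (8|13)=-1; (−1)^{1·0·6}·(+1)^0·(-1)^1 = -1.
v=19: a=19^0·(≡6), b=19^1·(≡9) mod 19; (6|19)=+1, (9|19)=+1; (−1)^{0·1·9}·(+1)^1·(+1)^0 = +1.
v=∞: -13 < 0 and -3230 < 0  ⇒  (a,b)_∞ = -1.
v=2: v_2(a)=0, v_2(b)=11; units ≡ 3, 1 (mod 8); ε·ε+αω+βω = 1·0+0·0+11·1 ≡ 1  ⇒  (a,b)_2 = -1.
v=3: a=3^0·(≡2), b=3^-6·(≡1) mod 3; (2|3)=-1, (1|3)=+1; (−1)^{0·-6·1}·(-1)^-6·(+1)^0 = +1.
|Ram(-13, -3230)| = 4, even; anisotropic at {2, 5, 13, ∞}.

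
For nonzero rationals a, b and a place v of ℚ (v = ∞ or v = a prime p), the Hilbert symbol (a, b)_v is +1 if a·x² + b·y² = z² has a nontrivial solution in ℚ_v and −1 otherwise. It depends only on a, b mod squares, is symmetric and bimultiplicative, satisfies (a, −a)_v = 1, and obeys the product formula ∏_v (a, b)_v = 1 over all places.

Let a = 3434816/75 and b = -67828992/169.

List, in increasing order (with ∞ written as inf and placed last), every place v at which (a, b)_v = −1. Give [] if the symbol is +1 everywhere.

Mod squares: a ≡ 161007, b ≡ -264957. Check v ∈ {∞, 2, 3, 5, 7, 11, 13, 17, 31, 37, 41}.
v=7: a=7^1·(≡6), b=7^1·(≡6) mod 7; (6|7)=-1, (6|7)=-1; (−1)^{1·1·3}·(-1)^1·(-1)^1 = -1.
v=17: a=17^1·(≡15), b=17^0·(≡12) mod 17; (15|17)=+1, (12|17)=-1; (−1)^{1·0·8}·(+1)^0·(-1)^1 = -1.
v=13: a=13^0·(≡6), b=13^-2·(≡3) mod 13; (6|13)=-1, (3|13)=+1; (−1)^{0·-2·6}·(-1)^-2·(+1)^0 = +1.
v=3: a=3^-1·(≡2), b=3^1·(≡1) mod 3; (2|3)=-1, (1|3)=+1; (−1)^{-1·1·1}·(-1)^1·(+1)^-1 = +1.
v=37: a=37^0·(≡32), b=37^1·(≡24) mod 37; (32|37)=-1, (24|37)=-1; (−1)^{0·1·18}·(-1)^1·(-1)^0 = -1.
v=11: a=11^1·(≡6), b=11^1·(≡5) mod 11; (6|11)=-1, (5|11)=+1; (−1)^{1·1·5}·(-1)^1·(+1)^1 = +1.
v=∞: 161007 > 0 and -264957 < 0  ⇒  (a,b)_∞ = +1.
v=41: a=41^1·(≡4), b=41^0·(≡11) mod 41; (4|41)=+1, (11|41)=-1; (−1)^{1·0·20}·(+1)^0·(-1)^1 = -1.
v=5: a=5^-2·(≡2), b=5^0·(≡2) mod 5; (2|5)=-1, (2|5)=-1; (−1)^{-2·0·2}·(-1)^0·(-1)^-2 = +1.
v=2: v_2(a)=6, v_2(b)=8; units ≡ 7, 3 (mod 8); ε·ε+αω+βω = 1·1+6·1+8·0 ≡ 1  ⇒  (a,b)_2 = -1.
v=31: a=31^0·(≡6), b=31^1·(≡14) mod 31; (6|31)=-1, (14|31)=+1; (−1)^{0·1·15}·(-1)^1·(+1)^0 = -1.
Ram(161007, -264957) = {2, 7, 17, 31, 37, 41}; no ℚ_2-point on the conic.

[2, 7, 17, 31, 37, 41]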